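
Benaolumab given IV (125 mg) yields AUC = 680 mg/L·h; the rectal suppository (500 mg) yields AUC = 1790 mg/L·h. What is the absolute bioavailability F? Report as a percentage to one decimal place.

F = (AUC_ev / D_ev) / (AUC_iv / D_iv)
  = (1790/500) / (680/125)
  = 3.58 / 5.44 = 0.6581
  = 65.81%

F = 65.8%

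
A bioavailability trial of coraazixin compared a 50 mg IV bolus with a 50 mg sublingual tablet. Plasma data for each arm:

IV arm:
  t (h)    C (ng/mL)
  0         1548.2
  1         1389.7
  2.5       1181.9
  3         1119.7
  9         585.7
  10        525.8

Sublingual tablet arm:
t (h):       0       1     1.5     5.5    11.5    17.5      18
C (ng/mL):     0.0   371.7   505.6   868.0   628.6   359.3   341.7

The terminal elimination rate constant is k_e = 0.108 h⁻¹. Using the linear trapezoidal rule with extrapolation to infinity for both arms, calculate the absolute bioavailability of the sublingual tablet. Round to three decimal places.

Trapezoidal AUC_0→10 (IV):
  [0→1]: (1548.2+1389.7)/2 × 1 = 1468.95
  [1→2.5]: (1389.7+1181.9)/2 × 1.5 = 1928.7
  [2.5→3]: (1181.9+1119.7)/2 × 0.5 = 575.4
  [3→9]: (1119.7+585.7)/2 × 6 = 5116.2
  [9→10]: (585.7+525.8)/2 × 1 = 555.75
  Sum = 9645.0 ng/mL·h
IV tail: 525.8/0.108 = 4868.519; AUC_iv,0→∞ = 9645.0 + 4868.519 = 14513.519 ng/mL·h
Trapezoidal AUC_0→18 (sublingual tablet):
  [0→1]: (0.0+371.7)/2 × 1 = 185.85
  [1→1.5]: (371.7+505.6)/2 × 0.5 = 219.325
  [1.5→5.5]: (505.6+868.0)/2 × 4 = 2747.2
  [5.5→11.5]: (868.0+628.6)/2 × 6 = 4489.8
  [11.5→17.5]: (628.6+359.3)/2 × 6 = 2963.7
  [17.5→18]: (359.3+341.7)/2 × 0.5 = 175.25
  Sum = 10781.125 ng/mL·h
sublingual tablet tail: 341.7/0.108 = 3163.889; AUC_ev,0→∞ = 10781.125 + 3163.889 = 13945.014 ng/mL·h
F = (AUC_ev/D_ev)/(AUC_iv/D_iv) = (13945.014/50)/(14513.519/50) = 278.90028/290.27038 = 0.9608

F = 0.961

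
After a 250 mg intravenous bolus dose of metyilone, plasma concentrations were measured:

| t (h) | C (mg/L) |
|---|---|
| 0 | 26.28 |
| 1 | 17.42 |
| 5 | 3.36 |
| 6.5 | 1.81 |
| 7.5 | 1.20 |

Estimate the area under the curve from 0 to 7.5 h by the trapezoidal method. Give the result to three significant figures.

AUC = 68.8 mg/L·h

Trapezoidal AUC_0→7.5:
  [0→1]: (26.28+17.42)/2 × 1 = 21.85
  [1→5]: (17.42+3.36)/2 × 4 = 41.56
  [5→6.5]: (3.36+1.81)/2 × 1.5 = 3.8775
  [6.5→7.5]: (1.81+1.20)/2 × 1 = 1.505
  Sum = 68.7925 mg/L·h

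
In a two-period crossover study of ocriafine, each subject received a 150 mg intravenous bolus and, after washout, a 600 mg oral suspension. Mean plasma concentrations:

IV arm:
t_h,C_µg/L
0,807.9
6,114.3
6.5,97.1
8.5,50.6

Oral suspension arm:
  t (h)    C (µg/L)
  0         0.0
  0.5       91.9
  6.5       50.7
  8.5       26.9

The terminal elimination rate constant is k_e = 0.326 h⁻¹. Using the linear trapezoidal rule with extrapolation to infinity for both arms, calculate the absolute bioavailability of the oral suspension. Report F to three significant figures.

F = 0.0489

Trapezoidal AUC_0→8.5 (IV):
  [0→6]: (807.9+114.3)/2 × 6 = 2766.6
  [6→6.5]: (114.3+97.1)/2 × 0.5 = 52.85
  [6.5→8.5]: (97.1+50.6)/2 × 2 = 147.7
  Sum = 2967.15 µg/L·h
IV tail: 50.6/0.326 = 155.215; AUC_iv,0→∞ = 2967.15 + 155.215 = 3122.365 µg/L·h
Trapezoidal AUC_0→8.5 (oral suspension):
  [0→0.5]: (0.0+91.9)/2 × 0.5 = 22.975
  [0.5→6.5]: (91.9+50.7)/2 × 6 = 427.8
  [6.5→8.5]: (50.7+26.9)/2 × 2 = 77.6
  Sum = 528.375 µg/L·h
oral suspension tail: 26.9/0.326 = 82.515; AUC_ev,0→∞ = 528.375 + 82.515 = 610.89 µg/L·h
F = (AUC_ev/D_ev)/(AUC_iv/D_iv) = (610.89/600)/(3122.365/150) = 1.01815/20.8158 = 0.0489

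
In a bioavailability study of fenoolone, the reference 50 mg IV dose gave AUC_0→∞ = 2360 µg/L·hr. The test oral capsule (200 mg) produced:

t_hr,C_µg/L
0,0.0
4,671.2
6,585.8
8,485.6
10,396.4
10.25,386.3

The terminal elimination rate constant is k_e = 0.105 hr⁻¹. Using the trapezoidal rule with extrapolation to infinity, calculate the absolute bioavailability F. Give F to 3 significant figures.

F = 0.882

Trapezoidal AUC_0→10.25 (oral capsule):
  [0→4]: (0.0+671.2)/2 × 4 = 1342.4
  [4→6]: (671.2+585.8)/2 × 2 = 1257.0
  [6→8]: (585.8+485.6)/2 × 2 = 1071.4
  [8→10]: (485.6+396.4)/2 × 2 = 882.0
  [10→10.25]: (396.4+386.3)/2 × 0.25 = 97.8375
  Sum = 4650.6375 µg/L·hr
Tail: C_last/k_e = 386.3/0.105 = 3679.048
AUC_0→∞ (oral capsule) = 4650.6375 + 3679.048 = 8329.6855 µg/L·hr
F = (AUC_ev/D_ev)/(AUC_iv/D_iv) = (8329.6855/200)/(2360/50) = 41.6484/47.2 = 0.8824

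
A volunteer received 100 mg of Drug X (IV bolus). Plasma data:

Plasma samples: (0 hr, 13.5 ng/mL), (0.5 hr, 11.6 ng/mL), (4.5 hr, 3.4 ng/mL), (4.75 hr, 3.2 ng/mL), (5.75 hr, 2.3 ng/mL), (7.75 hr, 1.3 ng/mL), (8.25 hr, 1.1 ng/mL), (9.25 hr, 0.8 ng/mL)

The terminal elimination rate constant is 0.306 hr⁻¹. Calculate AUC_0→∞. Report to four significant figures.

AUC = 47.61 ng/mL·hr

Trapezoidal AUC_0→9.25:
  [0→0.5]: (13.5+11.6)/2 × 0.5 = 6.275
  [0.5→4.5]: (11.6+3.4)/2 × 4 = 30.0
  [4.5→4.75]: (3.4+3.2)/2 × 0.25 = 0.825
  [4.75→5.75]: (3.2+2.3)/2 × 1 = 2.75
  [5.75→7.75]: (2.3+1.3)/2 × 2 = 3.6
  [7.75→8.25]: (1.3+1.1)/2 × 0.5 = 0.6
  [8.25→9.25]: (1.1+0.8)/2 × 1 = 0.95
  Sum = 45.0 ng/mL·hr
Extrapolated tail: C_last / k_e = 0.8 / 0.306 = 2.614
AUC_0→∞ = 45.0 + 2.614 = 47.614 ng/mL·hr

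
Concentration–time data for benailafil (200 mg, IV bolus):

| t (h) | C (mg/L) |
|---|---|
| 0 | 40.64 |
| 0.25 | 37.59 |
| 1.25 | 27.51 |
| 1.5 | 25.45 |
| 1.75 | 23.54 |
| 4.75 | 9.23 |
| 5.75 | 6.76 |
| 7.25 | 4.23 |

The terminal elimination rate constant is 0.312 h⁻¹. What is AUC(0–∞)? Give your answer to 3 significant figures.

Trapezoidal AUC_0→7.25:
  [0→0.25]: (40.64+37.59)/2 × 0.25 = 9.77875
  [0.25→1.25]: (37.59+27.51)/2 × 1 = 32.55
  [1.25→1.5]: (27.51+25.45)/2 × 0.25 = 6.62
  [1.5→1.75]: (25.45+23.54)/2 × 0.25 = 6.12375
  [1.75→4.75]: (23.54+9.23)/2 × 3 = 49.155
  [4.75→5.75]: (9.23+6.76)/2 × 1 = 7.995
  [5.75→7.25]: (6.76+4.23)/2 × 1.5 = 8.2425
  Sum = 120.465 mg/L·h
Extrapolated tail: C_last / k_e = 4.23 / 0.312 = 13.558
AUC_0→∞ = 120.465 + 13.558 = 134.023 mg/L·h

AUC = 134 mg/L·h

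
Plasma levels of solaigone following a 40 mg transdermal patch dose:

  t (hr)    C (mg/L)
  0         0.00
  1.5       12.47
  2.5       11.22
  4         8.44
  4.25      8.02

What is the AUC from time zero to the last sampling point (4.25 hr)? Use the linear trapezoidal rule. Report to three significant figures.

AUC = 38.0 mg/L·hr

Trapezoidal AUC_0→4.25:
  [0→1.5]: (0.00+12.47)/2 × 1.5 = 9.3525
  [1.5→2.5]: (12.47+11.22)/2 × 1 = 11.845
  [2.5→4]: (11.22+8.44)/2 × 1.5 = 14.745
  [4→4.25]: (8.44+8.02)/2 × 0.25 = 2.0575
  Sum = 38.0 mg/L·hr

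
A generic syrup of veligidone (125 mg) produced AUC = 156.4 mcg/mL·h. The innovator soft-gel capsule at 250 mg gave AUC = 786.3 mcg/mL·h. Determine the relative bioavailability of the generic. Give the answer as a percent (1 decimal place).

F_rel = 39.8%

F_rel = (AUC_test/D_test) / (AUC_ref/D_ref)
      = (156.4/125) / (786.3/250)
      = 1.2512 / 3.1452 = 0.3978 = 39.78%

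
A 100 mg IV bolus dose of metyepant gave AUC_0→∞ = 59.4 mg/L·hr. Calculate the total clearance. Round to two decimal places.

CL = Dose_iv / AUC_0→∞
   = 100 / 59.4 = 1.6835 L/hr

CL = 1.68 L/hr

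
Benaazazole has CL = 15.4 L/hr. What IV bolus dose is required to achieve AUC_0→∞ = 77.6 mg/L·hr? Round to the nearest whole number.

Dose = 1195 mg

Dose_iv = CL × AUC_0→∞
     = 15.4 × 77.6 = 1195.04 mg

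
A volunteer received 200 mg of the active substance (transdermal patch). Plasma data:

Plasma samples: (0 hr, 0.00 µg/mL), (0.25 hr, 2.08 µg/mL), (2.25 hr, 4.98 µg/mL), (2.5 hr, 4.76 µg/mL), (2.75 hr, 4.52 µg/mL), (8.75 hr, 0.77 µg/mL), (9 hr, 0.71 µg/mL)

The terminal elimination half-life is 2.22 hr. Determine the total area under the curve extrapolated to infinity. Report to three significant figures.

AUC = 28.0 µg/mL·hr

Trapezoidal AUC_0→9:
  [0→0.25]: (0.00+2.08)/2 × 0.25 = 0.26
  [0.25→2.25]: (2.08+4.98)/2 × 2 = 7.06
  [2.25→2.5]: (4.98+4.76)/2 × 0.25 = 1.2175
  [2.5→2.75]: (4.76+4.52)/2 × 0.25 = 1.16
  [2.75→8.75]: (4.52+0.77)/2 × 6 = 15.87
  [8.75→9]: (0.77+0.71)/2 × 0.25 = 0.185
  Sum = 25.7525 µg/mL·hr
k_e = ln2 / t½ = 0.693147 / 2.22 = 0.3122 hr^-1
Extrapolated tail: C_last / k_e = 0.71 / 0.3122 = 2.274
AUC_0→∞ = 25.7525 + 2.274 = 28.0265 µg/mL·hr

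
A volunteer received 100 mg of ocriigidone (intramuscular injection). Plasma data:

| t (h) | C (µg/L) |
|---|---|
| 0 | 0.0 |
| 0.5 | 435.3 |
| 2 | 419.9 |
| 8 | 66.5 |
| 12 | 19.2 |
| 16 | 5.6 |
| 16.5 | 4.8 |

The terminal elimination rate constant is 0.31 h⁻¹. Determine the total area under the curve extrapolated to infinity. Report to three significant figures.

Trapezoidal AUC_0→16.5:
  [0→0.5]: (0.0+435.3)/2 × 0.5 = 108.825
  [0.5→2]: (435.3+419.9)/2 × 1.5 = 641.4
  [2→8]: (419.9+66.5)/2 × 6 = 1459.2
  [8→12]: (66.5+19.2)/2 × 4 = 171.4
  [12→16]: (19.2+5.6)/2 × 4 = 49.6
  [16→16.5]: (5.6+4.8)/2 × 0.5 = 2.6
  Sum = 2433.025 µg/L·h
Extrapolated tail: C_last / k_e = 4.8 / 0.31 = 15.484
AUC_0→∞ = 2433.025 + 15.484 = 2448.509 µg/L·h

AUC = 2450 µg/L·h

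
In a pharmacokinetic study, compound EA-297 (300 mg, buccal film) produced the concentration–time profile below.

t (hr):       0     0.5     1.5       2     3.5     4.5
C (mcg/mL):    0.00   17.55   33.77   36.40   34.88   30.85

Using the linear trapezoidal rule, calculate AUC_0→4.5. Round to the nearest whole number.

Trapezoidal AUC_0→4.5:
  [0→0.5]: (0.00+17.55)/2 × 0.5 = 4.3875
  [0.5→1.5]: (17.55+33.77)/2 × 1 = 25.66
  [1.5→2]: (33.77+36.40)/2 × 0.5 = 17.5425
  [2→3.5]: (36.40+34.88)/2 × 1.5 = 53.46
  [3.5→4.5]: (34.88+30.85)/2 × 1 = 32.865
  Sum = 133.915 mcg/mL·hr

AUC = 134 mcg/mL·hr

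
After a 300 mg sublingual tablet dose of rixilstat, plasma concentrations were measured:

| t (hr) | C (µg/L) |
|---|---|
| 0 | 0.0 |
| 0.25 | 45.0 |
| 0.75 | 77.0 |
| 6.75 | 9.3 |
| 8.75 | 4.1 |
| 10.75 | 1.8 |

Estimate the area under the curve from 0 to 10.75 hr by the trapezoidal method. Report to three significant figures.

Trapezoidal AUC_0→10.75:
  [0→0.25]: (0.0+45.0)/2 × 0.25 = 5.625
  [0.25→0.75]: (45.0+77.0)/2 × 0.5 = 30.5
  [0.75→6.75]: (77.0+9.3)/2 × 6 = 258.9
  [6.75→8.75]: (9.3+4.1)/2 × 2 = 13.4
  [8.75→10.75]: (4.1+1.8)/2 × 2 = 5.9
  Sum = 314.325 µg/L·hr

AUC = 314 µg/L·hr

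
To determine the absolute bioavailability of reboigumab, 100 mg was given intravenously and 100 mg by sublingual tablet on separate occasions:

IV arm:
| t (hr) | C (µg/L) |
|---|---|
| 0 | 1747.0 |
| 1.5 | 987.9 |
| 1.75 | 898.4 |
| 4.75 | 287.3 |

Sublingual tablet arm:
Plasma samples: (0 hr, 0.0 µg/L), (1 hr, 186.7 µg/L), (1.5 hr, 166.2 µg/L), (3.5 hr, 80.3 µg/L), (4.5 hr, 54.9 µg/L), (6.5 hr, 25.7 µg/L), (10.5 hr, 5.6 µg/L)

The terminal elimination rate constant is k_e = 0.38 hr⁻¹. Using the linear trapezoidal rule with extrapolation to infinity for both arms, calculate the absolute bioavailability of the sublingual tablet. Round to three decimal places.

Trapezoidal AUC_0→4.75 (IV):
  [0→1.5]: (1747.0+987.9)/2 × 1.5 = 2051.175
  [1.5→1.75]: (987.9+898.4)/2 × 0.25 = 235.7875
  [1.75→4.75]: (898.4+287.3)/2 × 3 = 1778.55
  Sum = 4065.5125 µg/L·hr
IV tail: 287.3/0.38 = 756.053; AUC_iv,0→∞ = 4065.5125 + 756.053 = 4821.5655 µg/L·hr
Trapezoidal AUC_0→10.5 (sublingual tablet):
  [0→1]: (0.0+186.7)/2 × 1 = 93.35
  [1→1.5]: (186.7+166.2)/2 × 0.5 = 88.225
  [1.5→3.5]: (166.2+80.3)/2 × 2 = 246.5
  [3.5→4.5]: (80.3+54.9)/2 × 1 = 67.6
  [4.5→6.5]: (54.9+25.7)/2 × 2 = 80.6
  [6.5→10.5]: (25.7+5.6)/2 × 4 = 62.6
  Sum = 638.875 µg/L·hr
sublingual tablet tail: 5.6/0.38 = 14.737; AUC_ev,0→∞ = 638.875 + 14.737 = 653.612 µg/L·hr
F = (AUC_ev/D_ev)/(AUC_iv/D_iv) = (653.612/100)/(4821.5655/100) = 6.53612/48.215655 = 0.1356

F = 0.136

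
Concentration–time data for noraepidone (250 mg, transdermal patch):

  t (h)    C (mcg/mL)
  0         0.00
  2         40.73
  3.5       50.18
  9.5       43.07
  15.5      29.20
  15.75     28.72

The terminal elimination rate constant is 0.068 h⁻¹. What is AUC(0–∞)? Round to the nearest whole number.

AUC = 1035 mcg/mL·h

Trapezoidal AUC_0→15.75:
  [0→2]: (0.00+40.73)/2 × 2 = 40.73
  [2→3.5]: (40.73+50.18)/2 × 1.5 = 68.1825
  [3.5→9.5]: (50.18+43.07)/2 × 6 = 279.75
  [9.5→15.5]: (43.07+29.20)/2 × 6 = 216.81
  [15.5→15.75]: (29.20+28.72)/2 × 0.25 = 7.24
  Sum = 612.7125 mcg/mL·h
Extrapolated tail: C_last / k_e = 28.72 / 0.068 = 422.353
AUC_0→∞ = 612.7125 + 422.353 = 1035.0655 mcg/mL·h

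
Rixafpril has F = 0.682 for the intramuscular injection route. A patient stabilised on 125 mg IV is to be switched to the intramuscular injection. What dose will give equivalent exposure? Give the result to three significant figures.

For equal systemic exposure: F × D_ev = D_iv
D_ev = D_iv / F = 125 / 0.682 = 183.284 mg

D_intramuscular = 183 mg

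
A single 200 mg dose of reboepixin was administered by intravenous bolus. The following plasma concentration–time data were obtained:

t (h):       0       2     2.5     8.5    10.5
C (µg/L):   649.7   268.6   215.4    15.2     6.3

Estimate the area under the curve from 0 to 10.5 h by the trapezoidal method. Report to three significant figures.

AUC = 1750 µg/L·h

Trapezoidal AUC_0→10.5:
  [0→2]: (649.7+268.6)/2 × 2 = 918.3
  [2→2.5]: (268.6+215.4)/2 × 0.5 = 121.0
  [2.5→8.5]: (215.4+15.2)/2 × 6 = 691.8
  [8.5→10.5]: (15.2+6.3)/2 × 2 = 21.5
  Sum = 1752.6 µg/L·h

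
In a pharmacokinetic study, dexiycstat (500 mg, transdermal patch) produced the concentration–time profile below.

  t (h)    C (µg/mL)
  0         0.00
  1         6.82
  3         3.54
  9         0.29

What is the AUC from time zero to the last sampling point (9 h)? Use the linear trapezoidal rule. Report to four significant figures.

Trapezoidal AUC_0→9:
  [0→1]: (0.00+6.82)/2 × 1 = 3.41
  [1→3]: (6.82+3.54)/2 × 2 = 10.36
  [3→9]: (3.54+0.29)/2 × 6 = 11.49
  Sum = 25.26 µg/mL·h

AUC = 25.26 µg/mL·h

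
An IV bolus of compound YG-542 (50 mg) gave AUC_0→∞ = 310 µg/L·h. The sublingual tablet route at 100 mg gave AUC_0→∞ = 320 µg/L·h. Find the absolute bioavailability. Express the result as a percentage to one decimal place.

F = 51.6%

F = (AUC_ev / D_ev) / (AUC_iv / D_iv)
  = (320/100) / (310/50)
  = 3.2 / 6.2 = 0.5161
  = 51.61%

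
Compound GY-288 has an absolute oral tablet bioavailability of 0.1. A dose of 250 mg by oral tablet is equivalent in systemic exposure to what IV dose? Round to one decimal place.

D_iv = 25.0 mg

Systemic exposure from an extravascular dose = F × D_ev, so the equivalent IV dose is F × D_ev.
D_iv = F × D_ev = 0.1 × 250 = 25 mg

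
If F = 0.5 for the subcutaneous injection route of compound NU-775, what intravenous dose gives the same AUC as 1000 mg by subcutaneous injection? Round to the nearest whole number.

D_iv = 500 mg

Systemic exposure from an extravascular dose = F × D_ev, so the equivalent IV dose is F × D_ev.
D_iv = F × D_ev = 0.5 × 1000 = 500 mg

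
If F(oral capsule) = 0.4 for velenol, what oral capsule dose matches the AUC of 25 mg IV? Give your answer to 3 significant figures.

For equal systemic exposure: F × D_ev = D_iv
D_ev = D_iv / F = 25 / 0.4 = 62.5 mg

D_oral = 62.5 mg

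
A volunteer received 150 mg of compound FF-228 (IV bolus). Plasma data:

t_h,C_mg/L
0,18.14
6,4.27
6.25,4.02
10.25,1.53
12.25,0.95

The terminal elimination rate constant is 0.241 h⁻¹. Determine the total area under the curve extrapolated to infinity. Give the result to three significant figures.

AUC = 85.8 mg/L·h

Trapezoidal AUC_0→12.25:
  [0→6]: (18.14+4.27)/2 × 6 = 67.23
  [6→6.25]: (4.27+4.02)/2 × 0.25 = 1.03625
  [6.25→10.25]: (4.02+1.53)/2 × 4 = 11.1
  [10.25→12.25]: (1.53+0.95)/2 × 2 = 2.48
  Sum = 81.84625 mg/L·h
Extrapolated tail: C_last / k_e = 0.95 / 0.241 = 3.942
AUC_0→∞ = 81.84625 + 3.942 = 85.78825 mg/L·h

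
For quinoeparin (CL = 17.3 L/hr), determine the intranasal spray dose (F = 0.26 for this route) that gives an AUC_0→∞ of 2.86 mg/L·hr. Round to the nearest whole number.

Dose = CL × AUC_0→∞ / F
     = 17.3 × 2.86 / 0.26 = 190.3 mg

Dose = 190 mg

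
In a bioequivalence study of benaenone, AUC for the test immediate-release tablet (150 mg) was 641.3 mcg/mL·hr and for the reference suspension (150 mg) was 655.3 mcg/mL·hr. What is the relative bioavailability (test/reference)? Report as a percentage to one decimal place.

F_rel = (AUC_test/D_test) / (AUC_ref/D_ref)
      = (641.3/150) / (655.3/150)
      = 4.27533 / 4.36867 = 0.9786 = 97.86%

F_rel = 97.9%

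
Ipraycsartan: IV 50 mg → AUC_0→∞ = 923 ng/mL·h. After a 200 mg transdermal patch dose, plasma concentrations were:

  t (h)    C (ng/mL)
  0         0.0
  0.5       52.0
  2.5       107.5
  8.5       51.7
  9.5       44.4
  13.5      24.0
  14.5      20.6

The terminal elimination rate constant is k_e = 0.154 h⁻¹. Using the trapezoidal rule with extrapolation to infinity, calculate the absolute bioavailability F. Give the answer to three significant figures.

F = 0.268

Trapezoidal AUC_0→14.5 (transdermal patch):
  [0→0.5]: (0.0+52.0)/2 × 0.5 = 13.0
  [0.5→2.5]: (52.0+107.5)/2 × 2 = 159.5
  [2.5→8.5]: (107.5+51.7)/2 × 6 = 477.6
  [8.5→9.5]: (51.7+44.4)/2 × 1 = 48.05
  [9.5→13.5]: (44.4+24.0)/2 × 4 = 136.8
  [13.5→14.5]: (24.0+20.6)/2 × 1 = 22.3
  Sum = 857.25 ng/mL·h
Tail: C_last/k_e = 20.6/0.154 = 133.766
AUC_0→∞ (transdermal patch) = 857.25 + 133.766 = 991.016 ng/mL·h
F = (AUC_ev/D_ev)/(AUC_iv/D_iv) = (991.016/200)/(923/50) = 4.95508/18.46 = 0.2684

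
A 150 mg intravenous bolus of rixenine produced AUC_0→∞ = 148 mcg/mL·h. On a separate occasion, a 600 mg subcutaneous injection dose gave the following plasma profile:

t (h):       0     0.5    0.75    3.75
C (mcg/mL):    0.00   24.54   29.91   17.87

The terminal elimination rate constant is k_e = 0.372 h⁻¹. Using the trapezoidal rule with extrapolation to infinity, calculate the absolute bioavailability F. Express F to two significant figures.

Trapezoidal AUC_0→3.75 (subcutaneous injection):
  [0→0.5]: (0.00+24.54)/2 × 0.5 = 6.135
  [0.5→0.75]: (24.54+29.91)/2 × 0.25 = 6.80625
  [0.75→3.75]: (29.91+17.87)/2 × 3 = 71.67
  Sum = 84.61125 mcg/mL·h
Tail: C_last/k_e = 17.87/0.372 = 48.038
AUC_0→∞ (subcutaneous injection) = 84.61125 + 48.038 = 132.64925 mcg/mL·h
F = (AUC_ev/D_ev)/(AUC_iv/D_iv) = (132.64925/600)/(148/150) = 0.221082/0.986667 = 0.2241

F = 0.22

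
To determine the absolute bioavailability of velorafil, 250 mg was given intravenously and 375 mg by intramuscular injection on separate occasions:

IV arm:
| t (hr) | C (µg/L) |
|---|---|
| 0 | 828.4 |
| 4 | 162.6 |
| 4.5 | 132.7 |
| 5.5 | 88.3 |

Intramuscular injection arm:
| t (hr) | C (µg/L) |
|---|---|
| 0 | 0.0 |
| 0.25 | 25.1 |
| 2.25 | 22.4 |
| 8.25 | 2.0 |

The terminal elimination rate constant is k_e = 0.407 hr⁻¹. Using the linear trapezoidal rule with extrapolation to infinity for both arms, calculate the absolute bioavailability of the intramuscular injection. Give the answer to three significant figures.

Trapezoidal AUC_0→5.5 (IV):
  [0→4]: (828.4+162.6)/2 × 4 = 1982.0
  [4→4.5]: (162.6+132.7)/2 × 0.5 = 73.825
  [4.5→5.5]: (132.7+88.3)/2 × 1 = 110.5
  Sum = 2166.325 µg/L·hr
IV tail: 88.3/0.407 = 216.953; AUC_iv,0→∞ = 2166.325 + 216.953 = 2383.278 µg/L·hr
Trapezoidal AUC_0→8.25 (intramuscular injection):
  [0→0.25]: (0.0+25.1)/2 × 0.25 = 3.1375
  [0.25→2.25]: (25.1+22.4)/2 × 2 = 47.5
  [2.25→8.25]: (22.4+2.0)/2 × 6 = 73.2
  Sum = 123.8375 µg/L·hr
intramuscular injection tail: 2.0/0.407 = 4.914; AUC_ev,0→∞ = 123.8375 + 4.914 = 128.7515 µg/L·hr
F = (AUC_ev/D_ev)/(AUC_iv/D_iv) = (128.7515/375)/(2383.278/250) = 0.343337/9.533112 = 0.0360

F = 0.0360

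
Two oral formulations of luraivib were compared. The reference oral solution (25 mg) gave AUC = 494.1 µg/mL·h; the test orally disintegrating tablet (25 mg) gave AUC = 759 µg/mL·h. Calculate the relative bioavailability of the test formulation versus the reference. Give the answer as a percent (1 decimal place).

F_rel = 153.6%

F_rel = (AUC_test/D_test) / (AUC_ref/D_ref)
      = (759/25) / (494.1/25)
      = 30.36 / 19.764 = 1.5361 = 153.61%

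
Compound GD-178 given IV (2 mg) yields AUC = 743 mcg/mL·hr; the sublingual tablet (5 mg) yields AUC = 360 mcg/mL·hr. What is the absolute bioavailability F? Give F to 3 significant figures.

F = (AUC_ev / D_ev) / (AUC_iv / D_iv)
  = (360/5) / (743/2)
  = 72 / 371.5 = 0.1938

F = 0.194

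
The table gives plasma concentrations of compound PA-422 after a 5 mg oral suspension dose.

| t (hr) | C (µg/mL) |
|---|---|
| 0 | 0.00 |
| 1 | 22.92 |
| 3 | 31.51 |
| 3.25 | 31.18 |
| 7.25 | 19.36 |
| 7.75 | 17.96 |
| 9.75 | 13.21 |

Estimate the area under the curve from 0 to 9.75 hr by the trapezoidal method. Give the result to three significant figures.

Trapezoidal AUC_0→9.75:
  [0→1]: (0.00+22.92)/2 × 1 = 11.46
  [1→3]: (22.92+31.51)/2 × 2 = 54.43
  [3→3.25]: (31.51+31.18)/2 × 0.25 = 7.83625
  [3.25→7.25]: (31.18+19.36)/2 × 4 = 101.08
  [7.25→7.75]: (19.36+17.96)/2 × 0.5 = 9.33
  [7.75→9.75]: (17.96+13.21)/2 × 2 = 31.17
  Sum = 215.30625 µg/mL·hr

AUC = 215 µg/mL·hr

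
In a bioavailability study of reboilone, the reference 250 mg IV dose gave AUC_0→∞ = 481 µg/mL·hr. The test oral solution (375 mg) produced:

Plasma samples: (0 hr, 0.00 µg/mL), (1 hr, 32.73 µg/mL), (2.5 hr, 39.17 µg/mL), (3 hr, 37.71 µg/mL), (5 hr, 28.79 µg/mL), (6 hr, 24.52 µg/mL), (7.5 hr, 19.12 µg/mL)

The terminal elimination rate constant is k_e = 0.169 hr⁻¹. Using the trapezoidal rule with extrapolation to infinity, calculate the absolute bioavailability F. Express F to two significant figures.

F = 0.46

Trapezoidal AUC_0→7.5 (oral solution):
  [0→1]: (0.00+32.73)/2 × 1 = 16.365
  [1→2.5]: (32.73+39.17)/2 × 1.5 = 53.925
  [2.5→3]: (39.17+37.71)/2 × 0.5 = 19.22
  [3→5]: (37.71+28.79)/2 × 2 = 66.5
  [5→6]: (28.79+24.52)/2 × 1 = 26.655
  [6→7.5]: (24.52+19.12)/2 × 1.5 = 32.73
  Sum = 215.395 µg/mL·hr
Tail: C_last/k_e = 19.12/0.169 = 113.136
AUC_0→∞ (oral solution) = 215.395 + 113.136 = 328.531 µg/mL·hr
F = (AUC_ev/D_ev)/(AUC_iv/D_iv) = (328.531/375)/(481/250) = 0.876083/1.924 = 0.4553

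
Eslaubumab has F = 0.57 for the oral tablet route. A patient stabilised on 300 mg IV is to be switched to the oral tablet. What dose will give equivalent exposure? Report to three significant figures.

For equal systemic exposure: F × D_ev = D_iv
D_ev = D_iv / F = 300 / 0.57 = 526.316 mg

D_oral = 526 mg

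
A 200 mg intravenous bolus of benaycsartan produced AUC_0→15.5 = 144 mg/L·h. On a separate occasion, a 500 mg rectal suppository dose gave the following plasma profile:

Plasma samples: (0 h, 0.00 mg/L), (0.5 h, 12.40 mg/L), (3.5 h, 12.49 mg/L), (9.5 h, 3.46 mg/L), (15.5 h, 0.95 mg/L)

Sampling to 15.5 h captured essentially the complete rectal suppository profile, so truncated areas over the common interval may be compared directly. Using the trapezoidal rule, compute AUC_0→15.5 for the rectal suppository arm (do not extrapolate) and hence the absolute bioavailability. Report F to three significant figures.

Trapezoidal AUC_0→15.5 (rectal suppository):
  [0→0.5]: (0.00+12.40)/2 × 0.5 = 3.1
  [0.5→3.5]: (12.40+12.49)/2 × 3 = 37.335
  [3.5→9.5]: (12.49+3.46)/2 × 6 = 47.85
  [9.5→15.5]: (3.46+0.95)/2 × 6 = 13.23
  Sum = 101.515 mg/L·h
F = (AUC_ev/D_ev)/(AUC_iv/D_iv) = (101.515/500)/(144/200) = 0.20303/0.72 = 0.2820

F = 0.282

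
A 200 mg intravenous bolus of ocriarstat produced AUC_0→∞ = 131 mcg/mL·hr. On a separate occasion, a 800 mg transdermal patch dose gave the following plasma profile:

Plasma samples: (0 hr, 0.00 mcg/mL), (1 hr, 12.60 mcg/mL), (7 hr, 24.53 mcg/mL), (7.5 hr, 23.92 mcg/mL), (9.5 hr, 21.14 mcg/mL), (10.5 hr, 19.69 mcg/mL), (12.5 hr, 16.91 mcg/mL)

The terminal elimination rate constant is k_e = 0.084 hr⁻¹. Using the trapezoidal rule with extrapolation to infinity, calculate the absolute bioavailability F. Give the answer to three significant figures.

Trapezoidal AUC_0→12.5 (transdermal patch):
  [0→1]: (0.00+12.60)/2 × 1 = 6.3
  [1→7]: (12.60+24.53)/2 × 6 = 111.39
  [7→7.5]: (24.53+23.92)/2 × 0.5 = 12.1125
  [7.5→9.5]: (23.92+21.14)/2 × 2 = 45.06
  [9.5→10.5]: (21.14+19.69)/2 × 1 = 20.415
  [10.5→12.5]: (19.69+16.91)/2 × 2 = 36.6
  Sum = 231.8775 mcg/mL·hr
Tail: C_last/k_e = 16.91/0.084 = 201.310
AUC_0→∞ (transdermal patch) = 231.8775 + 201.310 = 433.1875 mcg/mL·hr
F = (AUC_ev/D_ev)/(AUC_iv/D_iv) = (433.1875/800)/(131/200) = 0.541484/0.655 = 0.8267

F = 0.827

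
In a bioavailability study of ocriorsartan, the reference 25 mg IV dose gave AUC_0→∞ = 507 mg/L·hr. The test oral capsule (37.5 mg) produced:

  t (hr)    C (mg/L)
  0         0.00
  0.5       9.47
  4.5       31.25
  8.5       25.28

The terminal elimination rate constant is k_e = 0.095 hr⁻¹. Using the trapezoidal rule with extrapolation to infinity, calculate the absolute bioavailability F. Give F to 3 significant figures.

Trapezoidal AUC_0→8.5 (oral capsule):
  [0→0.5]: (0.00+9.47)/2 × 0.5 = 2.3675
  [0.5→4.5]: (9.47+31.25)/2 × 4 = 81.44
  [4.5→8.5]: (31.25+25.28)/2 × 4 = 113.06
  Sum = 196.8675 mg/L·hr
Tail: C_last/k_e = 25.28/0.095 = 266.105
AUC_0→∞ (oral capsule) = 196.8675 + 266.105 = 462.9725 mg/L·hr
F = (AUC_ev/D_ev)/(AUC_iv/D_iv) = (462.9725/37.5)/(507/25) = 12.3459/20.28 = 0.6088

F = 0.609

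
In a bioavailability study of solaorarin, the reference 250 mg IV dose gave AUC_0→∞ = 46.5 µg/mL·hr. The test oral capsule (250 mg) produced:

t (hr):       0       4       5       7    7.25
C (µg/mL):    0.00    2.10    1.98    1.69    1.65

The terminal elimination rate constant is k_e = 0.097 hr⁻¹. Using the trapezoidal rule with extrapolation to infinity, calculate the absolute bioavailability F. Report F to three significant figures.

F = 0.588

Trapezoidal AUC_0→7.25 (oral capsule):
  [0→4]: (0.00+2.10)/2 × 4 = 4.2
  [4→5]: (2.10+1.98)/2 × 1 = 2.04
  [5→7]: (1.98+1.69)/2 × 2 = 3.67
  [7→7.25]: (1.69+1.65)/2 × 0.25 = 0.4175
  Sum = 10.3275 µg/mL·hr
Tail: C_last/k_e = 1.65/0.097 = 17.010
AUC_0→∞ (oral capsule) = 10.3275 + 17.010 = 27.3375 µg/mL·hr
F = (AUC_ev/D_ev)/(AUC_iv/D_iv) = (27.3375/250)/(46.5/250) = 0.10935/0.186 = 0.5879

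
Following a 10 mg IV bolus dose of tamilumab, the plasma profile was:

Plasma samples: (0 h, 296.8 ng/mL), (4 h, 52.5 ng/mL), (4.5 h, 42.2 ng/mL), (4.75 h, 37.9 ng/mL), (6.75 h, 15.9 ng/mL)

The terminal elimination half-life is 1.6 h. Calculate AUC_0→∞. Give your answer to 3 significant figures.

Trapezoidal AUC_0→6.75:
  [0→4]: (296.8+52.5)/2 × 4 = 698.6
  [4→4.5]: (52.5+42.2)/2 × 0.5 = 23.675
  [4.5→4.75]: (42.2+37.9)/2 × 0.25 = 10.0125
  [4.75→6.75]: (37.9+15.9)/2 × 2 = 53.8
  Sum = 786.0875 ng/mL·h
k_e = ln2 / t½ = 0.693147 / 1.6 = 0.4332 h^-1
Extrapolated tail: C_last / k_e = 15.9 / 0.4332 = 36.704
AUC_0→∞ = 786.0875 + 36.704 = 822.7915 ng/mL·h

AUC = 823 ng/mL·h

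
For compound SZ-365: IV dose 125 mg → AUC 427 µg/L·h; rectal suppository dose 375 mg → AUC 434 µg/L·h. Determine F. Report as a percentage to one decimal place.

F = (AUC_ev / D_ev) / (AUC_iv / D_iv)
  = (434/375) / (427/125)
  = 1.15733 / 3.416 = 0.3388
  = 33.88%

F = 33.9%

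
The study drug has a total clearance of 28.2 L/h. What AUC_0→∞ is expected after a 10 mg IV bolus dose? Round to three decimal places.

AUC_0→∞ = Dose_iv / CL
        = 10 / 28.2 = 0.35461 mg/L·h

AUC = 0.355 mg/L·h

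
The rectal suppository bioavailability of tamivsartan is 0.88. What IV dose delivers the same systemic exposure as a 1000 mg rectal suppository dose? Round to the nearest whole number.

Systemic exposure from an extravascular dose = F × D_ev, so the equivalent IV dose is F × D_ev.
D_iv = F × D_ev = 0.88 × 1000 = 880 mg

D_iv = 880 mg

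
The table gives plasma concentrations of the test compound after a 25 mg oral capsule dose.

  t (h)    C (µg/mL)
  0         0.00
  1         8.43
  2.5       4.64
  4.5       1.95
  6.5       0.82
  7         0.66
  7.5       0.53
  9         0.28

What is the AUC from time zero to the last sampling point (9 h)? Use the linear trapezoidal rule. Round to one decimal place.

AUC = 24.7 µg/mL·h

Trapezoidal AUC_0→9:
  [0→1]: (0.00+8.43)/2 × 1 = 4.215
  [1→2.5]: (8.43+4.64)/2 × 1.5 = 9.8025
  [2.5→4.5]: (4.64+1.95)/2 × 2 = 6.59
  [4.5→6.5]: (1.95+0.82)/2 × 2 = 2.77
  [6.5→7]: (0.82+0.66)/2 × 0.5 = 0.37
  [7→7.5]: (0.66+0.53)/2 × 0.5 = 0.2975
  [7.5→9]: (0.53+0.28)/2 × 1.5 = 0.6075
  Sum = 24.6525 µg/mL·h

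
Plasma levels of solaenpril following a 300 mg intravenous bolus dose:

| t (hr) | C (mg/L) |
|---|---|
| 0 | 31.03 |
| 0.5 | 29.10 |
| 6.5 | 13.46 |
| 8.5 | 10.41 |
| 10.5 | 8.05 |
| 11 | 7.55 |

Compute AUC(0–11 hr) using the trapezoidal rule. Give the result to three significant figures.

AUC = 189 mg/L·hr

Trapezoidal AUC_0→11:
  [0→0.5]: (31.03+29.10)/2 × 0.5 = 15.0325
  [0.5→6.5]: (29.10+13.46)/2 × 6 = 127.68
  [6.5→8.5]: (13.46+10.41)/2 × 2 = 23.87
  [8.5→10.5]: (10.41+8.05)/2 × 2 = 18.46
  [10.5→11]: (8.05+7.55)/2 × 0.5 = 3.9
  Sum = 188.9425 mg/L·hr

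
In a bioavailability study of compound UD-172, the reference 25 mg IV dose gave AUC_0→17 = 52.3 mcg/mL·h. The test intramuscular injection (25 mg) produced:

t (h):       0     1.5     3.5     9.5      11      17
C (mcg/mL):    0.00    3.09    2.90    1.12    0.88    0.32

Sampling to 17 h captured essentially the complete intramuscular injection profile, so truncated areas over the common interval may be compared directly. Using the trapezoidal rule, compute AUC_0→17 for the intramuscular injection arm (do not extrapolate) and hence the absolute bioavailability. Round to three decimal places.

Trapezoidal AUC_0→17 (intramuscular injection):
  [0→1.5]: (0.00+3.09)/2 × 1.5 = 2.3175
  [1.5→3.5]: (3.09+2.90)/2 × 2 = 5.99
  [3.5→9.5]: (2.90+1.12)/2 × 6 = 12.06
  [9.5→11]: (1.12+0.88)/2 × 1.5 = 1.5
  [11→17]: (0.88+0.32)/2 × 6 = 3.6
  Sum = 25.4675 mcg/mL·h
F = (AUC_ev/D_ev)/(AUC_iv/D_iv) = (25.4675/25)/(52.3/25) = 1.0187/2.092 = 0.4870

F = 0.487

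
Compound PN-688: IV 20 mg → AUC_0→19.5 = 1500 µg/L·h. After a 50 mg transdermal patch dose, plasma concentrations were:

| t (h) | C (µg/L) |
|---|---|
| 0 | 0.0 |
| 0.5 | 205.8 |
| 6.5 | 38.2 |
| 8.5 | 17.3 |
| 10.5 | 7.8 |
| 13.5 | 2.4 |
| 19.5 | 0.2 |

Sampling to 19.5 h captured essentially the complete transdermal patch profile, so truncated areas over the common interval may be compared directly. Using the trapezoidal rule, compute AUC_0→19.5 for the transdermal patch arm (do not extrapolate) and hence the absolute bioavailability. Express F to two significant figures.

F = 0.24

Trapezoidal AUC_0→19.5 (transdermal patch):
  [0→0.5]: (0.0+205.8)/2 × 0.5 = 51.45
  [0.5→6.5]: (205.8+38.2)/2 × 6 = 732.0
  [6.5→8.5]: (38.2+17.3)/2 × 2 = 55.5
  [8.5→10.5]: (17.3+7.8)/2 × 2 = 25.1
  [10.5→13.5]: (7.8+2.4)/2 × 3 = 15.3
  [13.5→19.5]: (2.4+0.2)/2 × 6 = 7.8
  Sum = 887.15 µg/L·h
F = (AUC_ev/D_ev)/(AUC_iv/D_iv) = (887.15/50)/(1500/20) = 17.743/75 = 0.2366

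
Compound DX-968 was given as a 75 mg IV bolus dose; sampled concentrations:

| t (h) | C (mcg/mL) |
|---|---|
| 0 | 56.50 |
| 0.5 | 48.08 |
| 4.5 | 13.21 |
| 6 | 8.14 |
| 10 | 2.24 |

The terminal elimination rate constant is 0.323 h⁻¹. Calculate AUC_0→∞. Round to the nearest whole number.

AUC = 192 mcg/mL·h

Trapezoidal AUC_0→10:
  [0→0.5]: (56.50+48.08)/2 × 0.5 = 26.145
  [0.5→4.5]: (48.08+13.21)/2 × 4 = 122.58
  [4.5→6]: (13.21+8.14)/2 × 1.5 = 16.0125
  [6→10]: (8.14+2.24)/2 × 4 = 20.76
  Sum = 185.4975 mcg/mL·h
Extrapolated tail: C_last / k_e = 2.24 / 0.323 = 6.935
AUC_0→∞ = 185.4975 + 6.935 = 192.4325 mcg/mL·h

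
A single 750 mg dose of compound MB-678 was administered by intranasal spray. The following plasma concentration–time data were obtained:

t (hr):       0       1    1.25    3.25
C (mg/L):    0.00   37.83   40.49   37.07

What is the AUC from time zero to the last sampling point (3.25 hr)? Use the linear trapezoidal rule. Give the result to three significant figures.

Trapezoidal AUC_0→3.25:
  [0→1]: (0.00+37.83)/2 × 1 = 18.915
  [1→1.25]: (37.83+40.49)/2 × 0.25 = 9.79
  [1.25→3.25]: (40.49+37.07)/2 × 2 = 77.56
  Sum = 106.265 mg/L·hr

AUC = 106 mg/L·hr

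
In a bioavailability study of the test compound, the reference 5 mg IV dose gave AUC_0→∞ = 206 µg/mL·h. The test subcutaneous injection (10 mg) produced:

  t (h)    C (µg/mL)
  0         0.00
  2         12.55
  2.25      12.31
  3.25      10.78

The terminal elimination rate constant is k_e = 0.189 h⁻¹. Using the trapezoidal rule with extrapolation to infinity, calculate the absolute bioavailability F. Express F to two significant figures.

F = 0.20

Trapezoidal AUC_0→3.25 (subcutaneous injection):
  [0→2]: (0.00+12.55)/2 × 2 = 12.55
  [2→2.25]: (12.55+12.31)/2 × 0.25 = 3.1075
  [2.25→3.25]: (12.31+10.78)/2 × 1 = 11.545
  Sum = 27.2025 µg/mL·h
Tail: C_last/k_e = 10.78/0.189 = 57.037
AUC_0→∞ (subcutaneous injection) = 27.2025 + 57.037 = 84.2395 µg/mL·h
F = (AUC_ev/D_ev)/(AUC_iv/D_iv) = (84.2395/10)/(206/5) = 8.42395/41.2 = 0.2045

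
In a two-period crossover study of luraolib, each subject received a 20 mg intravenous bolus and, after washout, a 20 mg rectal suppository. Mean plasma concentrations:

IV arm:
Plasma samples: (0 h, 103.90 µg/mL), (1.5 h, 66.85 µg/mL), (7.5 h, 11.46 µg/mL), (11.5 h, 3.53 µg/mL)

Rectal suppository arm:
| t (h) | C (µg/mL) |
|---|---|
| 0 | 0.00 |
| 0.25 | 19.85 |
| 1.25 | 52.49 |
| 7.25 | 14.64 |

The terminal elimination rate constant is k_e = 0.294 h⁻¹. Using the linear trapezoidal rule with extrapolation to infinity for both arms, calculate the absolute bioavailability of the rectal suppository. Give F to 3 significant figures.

F = 0.716

Trapezoidal AUC_0→11.5 (IV):
  [0→1.5]: (103.90+66.85)/2 × 1.5 = 128.0625
  [1.5→7.5]: (66.85+11.46)/2 × 6 = 234.93
  [7.5→11.5]: (11.46+3.53)/2 × 4 = 29.98
  Sum = 392.9725 µg/mL·h
IV tail: 3.53/0.294 = 12.007; AUC_iv,0→∞ = 392.9725 + 12.007 = 404.9795 µg/mL·h
Trapezoidal AUC_0→7.25 (rectal suppository):
  [0→0.25]: (0.00+19.85)/2 × 0.25 = 2.48125
  [0.25→1.25]: (19.85+52.49)/2 × 1 = 36.17
  [1.25→7.25]: (52.49+14.64)/2 × 6 = 201.39
  Sum = 240.04125 µg/mL·h
rectal suppository tail: 14.64/0.294 = 49.796; AUC_ev,0→∞ = 240.04125 + 49.796 = 289.83725 µg/mL·h
F = (AUC_ev/D_ev)/(AUC_iv/D_iv) = (289.83725/20)/(404.9795/20) = 14.4919/20.248975 = 0.7157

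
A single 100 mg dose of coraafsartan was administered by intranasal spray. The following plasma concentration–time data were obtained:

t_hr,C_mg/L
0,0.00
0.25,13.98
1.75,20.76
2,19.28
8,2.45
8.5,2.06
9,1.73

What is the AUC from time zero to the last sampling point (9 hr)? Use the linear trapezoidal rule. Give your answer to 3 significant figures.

Trapezoidal AUC_0→9:
  [0→0.25]: (0.00+13.98)/2 × 0.25 = 1.7475
  [0.25→1.75]: (13.98+20.76)/2 × 1.5 = 26.055
  [1.75→2]: (20.76+19.28)/2 × 0.25 = 5.005
  [2→8]: (19.28+2.45)/2 × 6 = 65.19
  [8→8.5]: (2.45+2.06)/2 × 0.5 = 1.1275
  [8.5→9]: (2.06+1.73)/2 × 0.5 = 0.9475
  Sum = 100.0725 mg/L·hr

AUC = 100 mg/L·hr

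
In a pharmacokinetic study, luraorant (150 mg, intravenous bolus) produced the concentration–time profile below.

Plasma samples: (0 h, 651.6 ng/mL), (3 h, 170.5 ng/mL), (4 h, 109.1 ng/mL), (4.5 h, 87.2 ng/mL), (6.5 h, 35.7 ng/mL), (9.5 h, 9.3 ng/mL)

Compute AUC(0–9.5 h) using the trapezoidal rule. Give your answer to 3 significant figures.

Trapezoidal AUC_0→9.5:
  [0→3]: (651.6+170.5)/2 × 3 = 1233.15
  [3→4]: (170.5+109.1)/2 × 1 = 139.8
  [4→4.5]: (109.1+87.2)/2 × 0.5 = 49.075
  [4.5→6.5]: (87.2+35.7)/2 × 2 = 122.9
  [6.5→9.5]: (35.7+9.3)/2 × 3 = 67.5
  Sum = 1612.425 ng/mL·h

AUC = 1610 ng/mL·h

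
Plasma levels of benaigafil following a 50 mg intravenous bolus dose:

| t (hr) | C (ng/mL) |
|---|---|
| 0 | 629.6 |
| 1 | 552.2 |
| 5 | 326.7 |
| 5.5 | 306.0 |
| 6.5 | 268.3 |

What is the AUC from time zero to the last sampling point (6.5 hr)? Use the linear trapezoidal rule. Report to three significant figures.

Trapezoidal AUC_0→6.5:
  [0→1]: (629.6+552.2)/2 × 1 = 590.9
  [1→5]: (552.2+326.7)/2 × 4 = 1757.8
  [5→5.5]: (326.7+306.0)/2 × 0.5 = 158.175
  [5.5→6.5]: (306.0+268.3)/2 × 1 = 287.15
  Sum = 2794.025 ng/mL·hr

AUC = 2790 ng/mL·hr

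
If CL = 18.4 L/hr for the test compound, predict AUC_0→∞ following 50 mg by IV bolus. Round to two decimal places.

AUC_0→∞ = Dose_iv / CL
        = 50 / 18.4 = 2.71739 mg/L·hr

AUC = 2.72 mg/L·hr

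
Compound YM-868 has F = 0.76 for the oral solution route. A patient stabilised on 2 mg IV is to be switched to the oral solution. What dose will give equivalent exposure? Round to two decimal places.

D_oral = 2.63 mg

For equal systemic exposure: F × D_ev = D_iv
D_ev = D_iv / F = 2 / 0.76 = 2.63158 mg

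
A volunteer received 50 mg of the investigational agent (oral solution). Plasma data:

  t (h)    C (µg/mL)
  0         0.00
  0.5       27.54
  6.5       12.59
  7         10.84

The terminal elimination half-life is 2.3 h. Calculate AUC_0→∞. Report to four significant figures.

Trapezoidal AUC_0→7:
  [0→0.5]: (0.00+27.54)/2 × 0.5 = 6.885
  [0.5→6.5]: (27.54+12.59)/2 × 6 = 120.39
  [6.5→7]: (12.59+10.84)/2 × 0.5 = 5.8575
  Sum = 133.1325 µg/mL·h
k_e = ln2 / t½ = 0.693147 / 2.3 = 0.3014 h^-1
Extrapolated tail: C_last / k_e = 10.84 / 0.3014 = 35.965
AUC_0→∞ = 133.1325 + 35.965 = 169.0975 µg/mL·h

AUC = 169.1 µg/mL·h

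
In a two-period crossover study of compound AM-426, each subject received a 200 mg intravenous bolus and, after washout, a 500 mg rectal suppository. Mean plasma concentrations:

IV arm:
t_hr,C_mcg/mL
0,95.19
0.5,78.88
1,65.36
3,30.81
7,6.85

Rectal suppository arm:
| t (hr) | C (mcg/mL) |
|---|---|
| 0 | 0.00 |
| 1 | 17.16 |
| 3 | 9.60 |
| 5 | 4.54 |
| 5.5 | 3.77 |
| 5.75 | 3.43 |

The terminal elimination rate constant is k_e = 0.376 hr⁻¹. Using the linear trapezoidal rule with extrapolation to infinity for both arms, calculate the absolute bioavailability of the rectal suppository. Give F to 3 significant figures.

F = 0.0915

Trapezoidal AUC_0→7 (IV):
  [0→0.5]: (95.19+78.88)/2 × 0.5 = 43.5175
  [0.5→1]: (78.88+65.36)/2 × 0.5 = 36.06
  [1→3]: (65.36+30.81)/2 × 2 = 96.17
  [3→7]: (30.81+6.85)/2 × 4 = 75.32
  Sum = 251.0675 mcg/mL·hr
IV tail: 6.85/0.376 = 18.218; AUC_iv,0→∞ = 251.0675 + 18.218 = 269.2855 mcg/mL·hr
Trapezoidal AUC_0→5.75 (rectal suppository):
  [0→1]: (0.00+17.16)/2 × 1 = 8.58
  [1→3]: (17.16+9.60)/2 × 2 = 26.76
  [3→5]: (9.60+4.54)/2 × 2 = 14.14
  [5→5.5]: (4.54+3.77)/2 × 0.5 = 2.0775
  [5.5→5.75]: (3.77+3.43)/2 × 0.25 = 0.9
  Sum = 52.4575 mcg/mL·hr
rectal suppository tail: 3.43/0.376 = 9.122; AUC_ev,0→∞ = 52.4575 + 9.122 = 61.5795 mcg/mL·hr
F = (AUC_ev/D_ev)/(AUC_iv/D_iv) = (61.5795/500)/(269.2855/200) = 0.123159/1.3464275 = 0.0915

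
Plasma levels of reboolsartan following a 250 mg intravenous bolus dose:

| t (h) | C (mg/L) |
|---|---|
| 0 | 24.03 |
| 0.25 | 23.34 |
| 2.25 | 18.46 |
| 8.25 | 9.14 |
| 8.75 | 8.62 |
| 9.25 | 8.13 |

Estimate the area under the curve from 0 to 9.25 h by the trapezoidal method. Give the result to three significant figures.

Trapezoidal AUC_0→9.25:
  [0→0.25]: (24.03+23.34)/2 × 0.25 = 5.92125
  [0.25→2.25]: (23.34+18.46)/2 × 2 = 41.8
  [2.25→8.25]: (18.46+9.14)/2 × 6 = 82.8
  [8.25→8.75]: (9.14+8.62)/2 × 0.5 = 4.44
  [8.75→9.25]: (8.62+8.13)/2 × 0.5 = 4.1875
  Sum = 139.14875 mg/L·h

AUC = 139 mg/L·h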